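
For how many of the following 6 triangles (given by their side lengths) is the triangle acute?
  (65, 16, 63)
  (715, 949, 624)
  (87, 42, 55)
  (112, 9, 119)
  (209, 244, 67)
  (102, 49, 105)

(65,16,63): 16²+63² = 4225 = 65² → right
(715,949,624): 624²+715² = 900601 = 949² → right
(87,42,55): 42²+55² = 4789 < 7569 = 87² → obtuse
(112,9,119): 9²+112² = 12625 < 14161 = 119² → obtuse
(209,244,67): 67²+209² = 48170 < 59536 = 244² → obtuse
(102,49,105): 49²+102² = 12805 > 11025 = 105² → acute
1 of the 6 is acute.

1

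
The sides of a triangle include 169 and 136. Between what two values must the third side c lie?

33 < c < 305

By the triangle inequality, c must be less than 169 + 136 = 305 and greater than |169 − 136| = 33.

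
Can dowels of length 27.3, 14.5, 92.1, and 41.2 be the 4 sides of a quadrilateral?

No

For a quadrilateral, each side must be shorter than the sum of the others.
Here the longest side is 92.1, but the remaining 3 sides sum to only 83.0.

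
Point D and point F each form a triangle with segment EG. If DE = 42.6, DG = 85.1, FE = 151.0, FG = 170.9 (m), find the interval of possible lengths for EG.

From triangle DEG: |42.6 − 85.1| < EG < 42.6 + 85.1, i.e. 42.5 < EG < 127.7.
From triangle FEG: 19.9 < EG < 321.9.
Both must hold, so EG lies in the intersection.

42.5 < EG < 127.7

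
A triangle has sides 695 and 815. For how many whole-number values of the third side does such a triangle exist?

1389

The third side lies in the open interval (120, 1510).
Integers from 121 to 1509 inclusive: 1509 − 121 + 1 = 1389.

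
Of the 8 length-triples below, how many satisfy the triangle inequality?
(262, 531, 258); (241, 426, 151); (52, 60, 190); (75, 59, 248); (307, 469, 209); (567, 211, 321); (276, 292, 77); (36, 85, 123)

2

(258,262,531): 258+262 ≤ 531 → not valid
(151,241,426): 151+241 ≤ 426 → not valid
(52,60,190): 52+60 ≤ 190 → not valid
(59,75,248): 59+75 ≤ 248 → not valid
(209,307,469): 209+307 > 469 → valid
(211,321,567): 211+321 ≤ 567 → not valid
(77,276,292): 77+276 > 292 → valid
(36,85,123): 36+85 ≤ 123 → not valid
2 of the 8 triples form a triangle.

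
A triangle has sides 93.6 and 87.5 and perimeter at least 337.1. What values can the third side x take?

156.0 ≤ x < 181.1

Triangle inequality alone gives 6.1 < x < 181.1.
The perimeter condition gives x ≥ 337.1 − 93.6 − 87.5 = 156.0.
Intersecting the two: 156.0 ≤ x < 181.1.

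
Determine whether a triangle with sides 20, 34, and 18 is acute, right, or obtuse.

obtuse

Compare the square of the longest side to the sum of squares of the other two: 18² + 20² = 724 < 1156 = 34².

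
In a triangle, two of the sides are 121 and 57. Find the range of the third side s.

By the triangle inequality, s must be less than 121 + 57 = 178 and greater than |121 − 57| = 64.

64 < s < 178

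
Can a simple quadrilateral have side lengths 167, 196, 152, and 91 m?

Yes

A quadrilateral exists iff every side is shorter than the sum of the others — equivalently, the longest side is less than the sum of the rest.
Longest side 196 < 410 (sum of the remaining 3), so yes.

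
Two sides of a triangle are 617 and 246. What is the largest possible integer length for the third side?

The third side must be strictly less than 617 + 246 = 863.
The largest integer below 863 is 862.

862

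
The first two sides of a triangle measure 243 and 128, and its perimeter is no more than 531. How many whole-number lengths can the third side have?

45

Triangle inequality: 115 < x < 371. Perimeter ≤ 531 gives x ≤ 531 − 243 − 128 = 160.
So 115 < x ≤ 160; integers 116 through 160: 45 values.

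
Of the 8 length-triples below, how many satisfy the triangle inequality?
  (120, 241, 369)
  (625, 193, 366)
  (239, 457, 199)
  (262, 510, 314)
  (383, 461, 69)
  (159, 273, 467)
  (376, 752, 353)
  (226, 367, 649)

(120,241,369): 120+241 ≤ 369 → not valid
(193,366,625): 193+366 ≤ 625 → not valid
(199,239,457): 199+239 ≤ 457 → not valid
(262,314,510): 262+314 > 510 → valid
(69,383,461): 69+383 ≤ 461 → not valid
(159,273,467): 159+273 ≤ 467 → not valid
(353,376,752): 353+376 ≤ 752 → not valid
(226,367,649): 226+367 ≤ 649 → not valid
1 of the 8 triples forms a triangle.

1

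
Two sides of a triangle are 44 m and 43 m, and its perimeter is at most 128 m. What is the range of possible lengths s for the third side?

Triangle inequality alone gives 1 < s < 87.
The perimeter condition gives s ≤ 128 − 44 − 43 = 41.
Intersecting the two: 1 < s ≤ 41.

1 < s ≤ 41 m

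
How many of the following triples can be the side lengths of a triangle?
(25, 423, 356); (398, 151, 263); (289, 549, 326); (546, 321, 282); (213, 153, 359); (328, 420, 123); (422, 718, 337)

(25,356,423): 25+356 ≤ 423 → not valid
(151,263,398): 151+263 > 398 → valid
(289,326,549): 289+326 > 549 → valid
(282,321,546): 282+321 > 546 → valid
(153,213,359): 153+213 > 359 → valid
(123,328,420): 123+328 > 420 → valid
(337,422,718): 337+422 > 718 → valid
6 of the 7 triples form a triangle.

6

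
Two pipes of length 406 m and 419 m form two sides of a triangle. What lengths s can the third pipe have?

By the triangle inequality, s must be less than 406 + 419 = 825 and greater than |406 − 419| = 13.

13 < s < 825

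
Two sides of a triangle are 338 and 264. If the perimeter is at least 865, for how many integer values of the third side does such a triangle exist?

Triangle inequality: 74 < x < 602. Perimeter ≥ 865 gives x ≥ 865 − 338 − 264 = 263.
So 263 ≤ x < 602; integers 263 through 601: 339 values.

339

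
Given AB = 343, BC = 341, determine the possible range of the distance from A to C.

By the triangle inequality, |343 − 341| ≤ AC ≤ 343 + 341.

2 ≤ AC ≤ 684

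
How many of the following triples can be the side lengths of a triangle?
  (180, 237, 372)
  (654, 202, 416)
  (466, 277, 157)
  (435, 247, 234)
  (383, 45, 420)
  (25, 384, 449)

3

(180,237,372): 180+237 > 372 → valid
(202,416,654): 202+416 ≤ 654 → not valid
(157,277,466): 157+277 ≤ 466 → not valid
(234,247,435): 234+247 > 435 → valid
(45,383,420): 45+383 > 420 → valid
(25,384,449): 25+384 ≤ 449 → not valid
3 of the 6 triples form a triangle.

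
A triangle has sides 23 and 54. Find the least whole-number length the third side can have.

The third side must be strictly greater than |23 − 54| = 31.
The smallest integer above 31 is 32.

32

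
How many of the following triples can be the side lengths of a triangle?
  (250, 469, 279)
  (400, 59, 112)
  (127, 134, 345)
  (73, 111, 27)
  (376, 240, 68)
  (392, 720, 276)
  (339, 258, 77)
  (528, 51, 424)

1

(250,279,469): 250+279 > 469 → valid
(59,112,400): 59+112 ≤ 400 → not valid
(127,134,345): 127+134 ≤ 345 → not valid
(27,73,111): 27+73 ≤ 111 → not valid
(68,240,376): 68+240 ≤ 376 → not valid
(276,392,720): 276+392 ≤ 720 → not valid
(77,258,339): 77+258 ≤ 339 → not valid
(51,424,528): 51+424 ≤ 528 → not valid
1 of the 8 triples forms a triangle.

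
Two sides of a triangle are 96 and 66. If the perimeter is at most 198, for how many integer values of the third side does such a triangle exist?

Triangle inequality: 30 < x < 162. Perimeter ≤ 198 gives x ≤ 198 − 96 − 66 = 36.
So 30 < x ≤ 36; integers 31 through 36: 6 values.

6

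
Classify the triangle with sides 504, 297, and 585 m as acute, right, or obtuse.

Compare the square of the longest side to the sum of squares of the other two: 297² + 504² = 342225 = 585².

right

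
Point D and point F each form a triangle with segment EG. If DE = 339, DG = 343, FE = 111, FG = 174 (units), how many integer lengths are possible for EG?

From triangle DEG: 4 < EG < 682.
From triangle FEG: 63 < EG < 285.
Intersection: 63 < EG < 285, so integers 64 through 284: 221 values.

221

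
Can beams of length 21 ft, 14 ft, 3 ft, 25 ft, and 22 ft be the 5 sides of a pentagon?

A pentagon exists iff every side is shorter than the sum of the others — equivalently, the longest side is less than the sum of the rest.
Longest side 25 < 60 (sum of the remaining 4), so yes.

Yes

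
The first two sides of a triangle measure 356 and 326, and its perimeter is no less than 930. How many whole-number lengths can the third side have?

Triangle inequality: 30 < x < 682. Perimeter ≥ 930 gives x ≥ 930 − 356 − 326 = 248.
So 248 ≤ x < 682; integers 248 through 681: 434 values.

434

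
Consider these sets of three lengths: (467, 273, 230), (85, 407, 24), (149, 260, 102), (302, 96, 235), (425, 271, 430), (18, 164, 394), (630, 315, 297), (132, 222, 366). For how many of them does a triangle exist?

3

(230,273,467): 230+273 > 467 → valid
(24,85,407): 24+85 ≤ 407 → not valid
(102,149,260): 102+149 ≤ 260 → not valid
(96,235,302): 96+235 > 302 → valid
(271,425,430): 271+425 > 430 → valid
(18,164,394): 18+164 ≤ 394 → not valid
(297,315,630): 297+315 ≤ 630 → not valid
(132,222,366): 132+222 ≤ 366 → not valid
3 of the 8 triples form a triangle.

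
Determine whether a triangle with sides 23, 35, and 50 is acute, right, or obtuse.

obtuse

Compare the square of the longest side to the sum of squares of the other two: 23² + 35² = 1754 < 2500 = 50².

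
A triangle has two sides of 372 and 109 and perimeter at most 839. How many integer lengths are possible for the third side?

95

Triangle inequality: 263 < x < 481. Perimeter ≤ 839 gives x ≤ 839 − 372 − 109 = 358.
So 263 < x ≤ 358; integers 264 through 358: 95 values.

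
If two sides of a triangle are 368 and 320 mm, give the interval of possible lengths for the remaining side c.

48 < c < 688

By the triangle inequality, c must be less than 368 + 320 = 688 and greater than |368 − 320| = 48.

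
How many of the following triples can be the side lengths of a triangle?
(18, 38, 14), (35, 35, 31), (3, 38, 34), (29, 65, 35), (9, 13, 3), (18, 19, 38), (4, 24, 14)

(14,18,38): 14+18 ≤ 38 → not valid
(31,35,35): 31+35 > 35 → valid
(3,34,38): 3+34 ≤ 38 → not valid
(29,35,65): 29+35 ≤ 65 → not valid
(3,9,13): 3+9 ≤ 13 → not valid
(18,19,38): 18+19 ≤ 38 → not valid
(4,14,24): 4+14 ≤ 24 → not valid
1 of the 7 triples forms a triangle.

1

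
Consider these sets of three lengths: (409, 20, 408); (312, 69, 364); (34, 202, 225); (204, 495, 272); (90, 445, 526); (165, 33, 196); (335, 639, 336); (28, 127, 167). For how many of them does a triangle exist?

(20,408,409): 20+408 > 409 → valid
(69,312,364): 69+312 > 364 → valid
(34,202,225): 34+202 > 225 → valid
(204,272,495): 204+272 ≤ 495 → not valid
(90,445,526): 90+445 > 526 → valid
(33,165,196): 33+165 > 196 → valid
(335,336,639): 335+336 > 639 → valid
(28,127,167): 28+127 ≤ 167 → not valid
6 of the 8 triples form a triangle.

6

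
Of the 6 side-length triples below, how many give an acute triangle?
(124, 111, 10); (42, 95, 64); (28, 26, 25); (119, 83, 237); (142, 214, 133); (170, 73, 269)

(124,111,10): 10+111 ≤ 124, not a triangle
(42,95,64): 42²+64² = 5860 < 9025 = 95² → obtuse
(28,26,25): 25²+26² = 1301 > 784 = 28² → acute
(119,83,237): 83+119 ≤ 237, not a triangle
(142,214,133): 133²+142² = 37853 < 45796 = 214² → obtuse
(170,73,269): 73+170 ≤ 269, not a triangle
1 of the 6 is acute.

1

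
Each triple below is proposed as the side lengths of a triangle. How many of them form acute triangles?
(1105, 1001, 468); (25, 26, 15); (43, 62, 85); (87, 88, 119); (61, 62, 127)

2

(1105,1001,468): 468²+1001² = 1221025 = 1105² → right
(25,26,15): 15²+25² = 850 > 676 = 26² → acute
(43,62,85): 43²+62² = 5693 < 7225 = 85² → obtuse
(87,88,119): 87²+88² = 15313 > 14161 = 119² → acute
(61,62,127): 61+62 ≤ 127, not a triangle
2 of the 5 are acute.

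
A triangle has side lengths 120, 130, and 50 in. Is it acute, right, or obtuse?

right

Compare the square of the longest side to the sum of squares of the other two: 50² + 120² = 16900 = 130².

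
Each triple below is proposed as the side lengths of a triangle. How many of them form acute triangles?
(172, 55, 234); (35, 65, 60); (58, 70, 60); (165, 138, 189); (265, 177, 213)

(172,55,234): 55+172 ≤ 234, not a triangle
(35,65,60): 35²+60² = 4825 > 4225 = 65² → acute
(58,70,60): 58²+60² = 6964 > 4900 = 70² → acute
(165,138,189): 138²+165² = 46269 > 35721 = 189² → acute
(265,177,213): 177²+213² = 76698 > 70225 = 265² → acute
4 of the 5 are acute.

4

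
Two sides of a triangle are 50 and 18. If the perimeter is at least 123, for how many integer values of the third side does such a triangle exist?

13

Triangle inequality: 32 < x < 68. Perimeter ≥ 123 gives x ≥ 123 − 50 − 18 = 55.
So 55 ≤ x < 68; integers 55 through 67: 13 values.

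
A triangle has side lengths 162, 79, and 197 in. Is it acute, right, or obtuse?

obtuse

Compare the square of the longest side to the sum of squares of the other two: 79² + 162² = 32485 < 38809 = 197².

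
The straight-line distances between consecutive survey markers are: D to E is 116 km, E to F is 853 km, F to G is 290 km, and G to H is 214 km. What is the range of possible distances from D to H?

233 ≤ DH ≤ 1473 km

The maximum is all hops collinear in one direction: 116 + 853 + 290 + 214 = 1473.
The longest hop is 853; the others sum to 620. Folding the others back against it leaves at least 853 − 620 = 233.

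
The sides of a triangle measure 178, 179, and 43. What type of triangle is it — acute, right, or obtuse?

acute

Compare the square of the longest side to the sum of squares of the other two: 43² + 178² = 33533 > 32041 = 179².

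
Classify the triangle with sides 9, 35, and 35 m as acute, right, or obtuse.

acute

Compare the square of the longest side to the sum of squares of the other two: 9² + 35² = 1306 > 1225 = 35².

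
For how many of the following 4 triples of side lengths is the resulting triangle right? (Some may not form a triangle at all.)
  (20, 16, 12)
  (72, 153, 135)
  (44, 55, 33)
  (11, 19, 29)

(20,16,12): 12²+16² = 400 = 20² → right
(72,153,135): 72²+135² = 23409 = 153² → right
(44,55,33): 33²+44² = 3025 = 55² → right
(11,19,29): 11²+19² = 482 < 841 = 29² → obtuse
3 of the 4 are right.

3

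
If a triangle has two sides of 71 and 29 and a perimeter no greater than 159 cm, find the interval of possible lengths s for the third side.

42 < s ≤ 59

Triangle inequality alone gives 42 < s < 100.
The perimeter condition gives s ≤ 159 − 71 − 29 = 59.
Intersecting the two: 42 < s ≤ 59.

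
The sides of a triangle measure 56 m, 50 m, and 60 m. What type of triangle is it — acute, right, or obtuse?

Compare the square of the longest side to the sum of squares of the other two: 50² + 56² = 5636 > 3600 = 60².

acute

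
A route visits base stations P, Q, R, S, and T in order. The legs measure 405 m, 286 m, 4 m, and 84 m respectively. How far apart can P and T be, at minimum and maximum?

31 ≤ PT ≤ 779 m

The maximum is all hops collinear in one direction: 405 + 286 + 4 + 84 = 779.
The longest hop is 405; the others sum to 374. Folding the others back against it leaves at least 405 − 374 = 31.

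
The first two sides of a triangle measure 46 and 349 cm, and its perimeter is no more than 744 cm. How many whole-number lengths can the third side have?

Triangle inequality: 303 < x < 395. Perimeter ≤ 744 gives x ≤ 744 − 46 − 349 = 349.
So 303 < x ≤ 349; integers 304 through 349: 46 values.

46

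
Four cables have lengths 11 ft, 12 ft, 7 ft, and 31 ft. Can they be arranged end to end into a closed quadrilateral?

For a quadrilateral, each side must be shorter than the sum of the others.
Here the longest side is 31, but the remaining 3 sides sum to only 30.

No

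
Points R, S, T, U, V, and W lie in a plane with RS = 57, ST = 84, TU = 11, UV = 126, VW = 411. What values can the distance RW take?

133 ≤ RW ≤ 689

The maximum is all hops collinear in one direction: 57 + 84 + 11 + 126 + 411 = 689.
The longest hop is 411; the others sum to 278. Folding the others back against it leaves at least 411 − 278 = 133.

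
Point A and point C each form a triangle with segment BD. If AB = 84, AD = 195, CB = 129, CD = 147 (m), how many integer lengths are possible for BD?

164

From triangle ABD: 111 < BD < 279.
From triangle CBD: 18 < BD < 276.
Intersection: 111 < BD < 276, so integers 112 through 275: 164 values.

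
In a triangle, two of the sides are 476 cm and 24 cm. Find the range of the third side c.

By the triangle inequality, c must be less than 476 + 24 = 500 and greater than |476 − 24| = 452.

452 < c < 500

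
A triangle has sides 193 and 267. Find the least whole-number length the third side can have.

The third side must be strictly greater than |193 − 267| = 74.
The smallest integer above 74 is 75.

75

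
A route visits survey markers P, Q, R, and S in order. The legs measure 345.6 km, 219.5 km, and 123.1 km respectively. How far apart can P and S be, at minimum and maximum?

The maximum is all hops collinear in one direction: 345.6 + 219.5 + 123.1 = 688.2.
The longest hop is 345.6; the others sum to 342.6. Folding the others back against it leaves at least 345.6 − 342.6 = 3.0.

3.0 ≤ PS ≤ 688.2 km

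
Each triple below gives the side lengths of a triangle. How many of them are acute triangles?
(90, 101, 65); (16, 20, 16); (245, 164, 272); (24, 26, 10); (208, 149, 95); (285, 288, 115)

(90,101,65): 65²+90² = 12325 > 10201 = 101² → acute
(16,20,16): 16²+16² = 512 > 400 = 20² → acute
(245,164,272): 164²+245² = 86921 > 73984 = 272² → acute
(24,26,10): 10²+24² = 676 = 26² → right
(208,149,95): 95²+149² = 31226 < 43264 = 208² → obtuse
(285,288,115): 115²+285² = 94450 > 82944 = 288² → acute
4 of the 6 are acute.

4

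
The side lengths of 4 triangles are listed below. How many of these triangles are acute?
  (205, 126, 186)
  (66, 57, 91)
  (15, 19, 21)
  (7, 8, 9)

3

(205,126,186): 126²+186² = 50472 > 42025 = 205² → acute
(66,57,91): 57²+66² = 7605 < 8281 = 91² → obtuse
(15,19,21): 15²+19² = 586 > 441 = 21² → acute
(7,8,9): 7²+8² = 113 > 81 = 9² → acute
3 of the 4 are acute.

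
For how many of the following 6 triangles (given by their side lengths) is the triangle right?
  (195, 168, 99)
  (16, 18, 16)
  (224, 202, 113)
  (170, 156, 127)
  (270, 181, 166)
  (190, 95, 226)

(195,168,99): 99²+168² = 38025 = 195² → right
(16,18,16): 16²+16² = 512 > 324 = 18² → acute
(224,202,113): 113²+202² = 53573 > 50176 = 224² → acute
(170,156,127): 127²+156² = 40465 > 28900 = 170² → acute
(270,181,166): 166²+181² = 60317 < 72900 = 270² → obtuse
(190,95,226): 95²+190² = 45125 < 51076 = 226² → obtuse
1 of the 6 is right.

1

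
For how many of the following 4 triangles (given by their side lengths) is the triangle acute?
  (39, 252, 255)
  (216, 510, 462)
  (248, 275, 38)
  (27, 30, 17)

(39,252,255): 39²+252² = 65025 = 255² → right
(216,510,462): 216²+462² = 260100 = 510² → right
(248,275,38): 38²+248² = 62948 < 75625 = 275² → obtuse
(27,30,17): 17²+27² = 1018 > 900 = 30² → acute
1 of the 4 is acute.

1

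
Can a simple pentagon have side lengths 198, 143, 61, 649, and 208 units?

No

For a pentagon, each side must be shorter than the sum of the others.
Here the longest side is 649, but the remaining 4 sides sum to only 610.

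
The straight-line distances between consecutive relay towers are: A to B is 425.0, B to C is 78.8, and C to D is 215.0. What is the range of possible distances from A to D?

The maximum is all hops collinear in one direction: 425.0 + 78.8 + 215.0 = 718.8.
The longest hop is 425.0; the others sum to 293.8. Folding the others back against it leaves at least 425.0 − 293.8 = 131.2.

131.2 ≤ AD ≤ 718.8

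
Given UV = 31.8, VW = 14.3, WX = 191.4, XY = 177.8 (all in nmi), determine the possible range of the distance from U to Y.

The maximum is all hops collinear in one direction: 31.8 + 14.3 + 191.4 + 177.8 = 415.3.
The longest hop is 191.4; the others sum to 223.9. Since 191.4 ≤ 223.9, the path can fold back on itself completely, so the minimum distance is 0.

0 ≤ UY ≤ 415.3 nmi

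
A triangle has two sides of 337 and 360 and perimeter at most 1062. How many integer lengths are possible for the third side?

Triangle inequality: 23 < x < 697. Perimeter ≤ 1062 gives x ≤ 1062 − 337 − 360 = 365.
So 23 < x ≤ 365; integers 24 through 365: 342 values.

342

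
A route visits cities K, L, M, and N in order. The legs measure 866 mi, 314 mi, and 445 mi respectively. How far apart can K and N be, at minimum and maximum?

107 ≤ KN ≤ 1625 mi

The maximum is all hops collinear in one direction: 866 + 314 + 445 = 1625.
The longest hop is 866; the others sum to 759. Folding the others back against it leaves at least 866 − 759 = 107.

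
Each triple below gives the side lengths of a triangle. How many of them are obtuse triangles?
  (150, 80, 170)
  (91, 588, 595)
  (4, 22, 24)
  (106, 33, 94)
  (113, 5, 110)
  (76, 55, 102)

4

(150,80,170): 80²+150² = 28900 = 170² → right
(91,588,595): 91²+588² = 354025 = 595² → right
(4,22,24): 4²+22² = 500 < 576 = 24² → obtuse
(106,33,94): 33²+94² = 9925 < 11236 = 106² → obtuse
(113,5,110): 5²+110² = 12125 < 12769 = 113² → obtuse
(76,55,102): 55²+76² = 8801 < 10404 = 102² → obtuse
4 of the 6 are obtuse.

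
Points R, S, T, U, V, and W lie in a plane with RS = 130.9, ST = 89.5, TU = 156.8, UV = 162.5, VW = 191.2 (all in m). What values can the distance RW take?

The maximum is all hops collinear in one direction: 130.9 + 89.5 + 156.8 + 162.5 + 191.2 = 730.9.
The longest hop is 191.2; the others sum to 539.7. Since 191.2 ≤ 539.7, the path can fold back on itself completely, so the minimum distance is 0.

0 ≤ RW ≤ 730.9 m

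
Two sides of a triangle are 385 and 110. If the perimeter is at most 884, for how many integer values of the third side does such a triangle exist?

114

Triangle inequality: 275 < x < 495. Perimeter ≤ 884 gives x ≤ 884 − 385 − 110 = 389.
So 275 < x ≤ 389; integers 276 through 389: 114 values.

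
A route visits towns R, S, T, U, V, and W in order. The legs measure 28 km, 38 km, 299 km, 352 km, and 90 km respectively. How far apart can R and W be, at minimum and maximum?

The maximum is all hops collinear in one direction: 28 + 38 + 299 + 352 + 90 = 807.
The longest hop is 352; the others sum to 455. Since 352 ≤ 455, the path can fold back on itself completely, so the minimum distance is 0.

0 ≤ RW ≤ 807 km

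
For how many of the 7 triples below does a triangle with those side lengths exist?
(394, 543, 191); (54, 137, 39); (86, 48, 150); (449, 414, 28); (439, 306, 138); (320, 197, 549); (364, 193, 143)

(191,394,543): 191+394 > 543 → valid
(39,54,137): 39+54 ≤ 137 → not valid
(48,86,150): 48+86 ≤ 150 → not valid
(28,414,449): 28+414 ≤ 449 → not valid
(138,306,439): 138+306 > 439 → valid
(197,320,549): 197+320 ≤ 549 → not valid
(143,193,364): 143+193 ≤ 364 → not valid
2 of the 7 triples form a triangle.

2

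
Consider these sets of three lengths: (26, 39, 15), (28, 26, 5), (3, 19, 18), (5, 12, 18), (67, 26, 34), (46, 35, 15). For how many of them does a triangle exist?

(15,26,39): 15+26 > 39 → valid
(5,26,28): 5+26 > 28 → valid
(3,18,19): 3+18 > 19 → valid
(5,12,18): 5+12 ≤ 18 → not valid
(26,34,67): 26+34 ≤ 67 → not valid
(15,35,46): 15+35 > 46 → valid
4 of the 6 triples form a triangle.

4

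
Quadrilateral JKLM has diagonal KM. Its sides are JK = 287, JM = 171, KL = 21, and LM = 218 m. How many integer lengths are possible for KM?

41

From triangle JKM: 116 < KM < 458.
From triangle LKM: 197 < KM < 239.
Intersection: 197 < KM < 239, so integers 198 through 238: 41 values.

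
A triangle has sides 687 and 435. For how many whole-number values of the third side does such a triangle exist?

869

The third side lies in the open interval (252, 1122).
Integers from 253 to 1121 inclusive: 1121 − 253 + 1 = 869.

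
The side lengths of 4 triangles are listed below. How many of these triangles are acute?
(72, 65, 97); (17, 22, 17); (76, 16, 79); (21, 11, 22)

2

(72,65,97): 65²+72² = 9409 = 97² → right
(17,22,17): 17²+17² = 578 > 484 = 22² → acute
(76,16,79): 16²+76² = 6032 < 6241 = 79² → obtuse
(21,11,22): 11²+21² = 562 > 484 = 22² → acute
2 of the 4 are acute.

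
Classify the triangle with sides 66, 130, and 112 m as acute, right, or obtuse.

right

Compare the square of the longest side to the sum of squares of the other two: 66² + 112² = 16900 = 130².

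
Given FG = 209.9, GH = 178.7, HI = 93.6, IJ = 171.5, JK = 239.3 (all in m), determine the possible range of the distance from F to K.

The maximum is all hops collinear in one direction: 209.9 + 178.7 + 93.6 + 171.5 + 239.3 = 893.0.
The longest hop is 239.3; the others sum to 653.7. Since 239.3 ≤ 653.7, the path can fold back on itself completely, so the minimum distance is 0.

0 ≤ FK ≤ 893.0 m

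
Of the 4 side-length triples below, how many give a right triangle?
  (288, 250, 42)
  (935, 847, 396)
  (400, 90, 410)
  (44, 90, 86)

2

(288,250,42): 42²+250² = 64264 < 82944 = 288² → obtuse
(935,847,396): 396²+847² = 874225 = 935² → right
(400,90,410): 90²+400² = 168100 = 410² → right
(44,90,86): 44²+86² = 9332 > 8100 = 90² → acute
2 of the 4 are right.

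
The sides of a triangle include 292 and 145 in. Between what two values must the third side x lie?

By the triangle inequality, x must be less than 292 + 145 = 437 and greater than |292 − 145| = 147.

147 < x < 437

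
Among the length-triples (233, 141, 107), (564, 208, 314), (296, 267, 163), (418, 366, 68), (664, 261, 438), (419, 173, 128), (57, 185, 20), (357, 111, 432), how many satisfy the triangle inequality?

5

(107,141,233): 107+141 > 233 → valid
(208,314,564): 208+314 ≤ 564 → not valid
(163,267,296): 163+267 > 296 → valid
(68,366,418): 68+366 > 418 → valid
(261,438,664): 261+438 > 664 → valid
(128,173,419): 128+173 ≤ 419 → not valid
(20,57,185): 20+57 ≤ 185 → not valid
(111,357,432): 111+357 > 432 → valid
5 of the 8 triples form a triangle.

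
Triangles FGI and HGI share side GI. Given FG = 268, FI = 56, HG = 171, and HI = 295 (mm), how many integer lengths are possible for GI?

From triangle FGI: 212 < GI < 324.
From triangle HGI: 124 < GI < 466.
Intersection: 212 < GI < 324, so integers 213 through 323: 111 values.

111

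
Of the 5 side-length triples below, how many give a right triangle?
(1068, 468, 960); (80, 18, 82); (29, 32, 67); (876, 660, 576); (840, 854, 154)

4

(1068,468,960): 468²+960² = 1140624 = 1068² → right
(80,18,82): 18²+80² = 6724 = 82² → right
(29,32,67): 29+32 ≤ 67, not a triangle
(876,660,576): 576²+660² = 767376 = 876² → right
(840,854,154): 154²+840² = 729316 = 854² → right
4 of the 5 are right.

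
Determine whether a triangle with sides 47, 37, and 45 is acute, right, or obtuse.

Compare the square of the longest side to the sum of squares of the other two: 37² + 45² = 3394 > 2209 = 47².

acute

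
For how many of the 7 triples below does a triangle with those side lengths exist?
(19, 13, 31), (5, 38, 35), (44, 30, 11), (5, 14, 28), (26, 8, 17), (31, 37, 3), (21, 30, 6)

(13,19,31): 13+19 > 31 → valid
(5,35,38): 5+35 > 38 → valid
(11,30,44): 11+30 ≤ 44 → not valid
(5,14,28): 5+14 ≤ 28 → not valid
(8,17,26): 8+17 ≤ 26 → not valid
(3,31,37): 3+31 ≤ 37 → not valid
(6,21,30): 6+21 ≤ 30 → not valid
2 of the 7 triples form a triangle.

2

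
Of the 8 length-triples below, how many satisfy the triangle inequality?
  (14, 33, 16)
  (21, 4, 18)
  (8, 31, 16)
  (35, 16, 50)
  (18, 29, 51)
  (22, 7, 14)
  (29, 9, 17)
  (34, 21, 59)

(14,16,33): 14+16 ≤ 33 → not valid
(4,18,21): 4+18 > 21 → valid
(8,16,31): 8+16 ≤ 31 → not valid
(16,35,50): 16+35 > 50 → valid
(18,29,51): 18+29 ≤ 51 → not valid
(7,14,22): 7+14 ≤ 22 → not valid
(9,17,29): 9+17 ≤ 29 → not valid
(21,34,59): 21+34 ≤ 59 → not valid
2 of the 8 triples form a triangle.

2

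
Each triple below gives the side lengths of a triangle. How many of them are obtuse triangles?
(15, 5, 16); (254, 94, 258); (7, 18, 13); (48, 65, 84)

(15,5,16): 5²+15² = 250 < 256 = 16² → obtuse
(254,94,258): 94²+254² = 73352 > 66564 = 258² → acute
(7,18,13): 7²+13² = 218 < 324 = 18² → obtuse
(48,65,84): 48²+65² = 6529 < 7056 = 84² → obtuse
3 of the 4 are obtuse.

3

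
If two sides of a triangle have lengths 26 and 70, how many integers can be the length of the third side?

51

The third side lies in the open interval (44, 96).
Integers from 45 to 95 inclusive: 95 − 45 + 1 = 51.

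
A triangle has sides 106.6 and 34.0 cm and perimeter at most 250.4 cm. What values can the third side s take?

Triangle inequality alone gives 72.6 < s < 140.6.
The perimeter condition gives s ≤ 250.4 − 106.6 − 34.0 = 109.8.
Intersecting the two: 72.6 < s ≤ 109.8.

72.6 < s ≤ 109.8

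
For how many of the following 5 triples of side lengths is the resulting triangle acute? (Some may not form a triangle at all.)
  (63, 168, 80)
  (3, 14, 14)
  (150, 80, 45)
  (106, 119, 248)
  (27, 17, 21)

2

(63,168,80): 63+80 ≤ 168, not a triangle
(3,14,14): 3²+14² = 205 > 196 = 14² → acute
(150,80,45): 45+80 ≤ 150, not a triangle
(106,119,248): 106+119 ≤ 248, not a triangle
(27,17,21): 17²+21² = 730 > 729 = 27² → acute
2 of the 5 are acute.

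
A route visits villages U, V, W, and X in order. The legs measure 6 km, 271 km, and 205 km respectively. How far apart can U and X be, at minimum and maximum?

60 ≤ UX ≤ 482 km

The maximum is all hops collinear in one direction: 6 + 271 + 205 = 482.
The longest hop is 271; the others sum to 211. Folding the others back against it leaves at least 271 − 211 = 60.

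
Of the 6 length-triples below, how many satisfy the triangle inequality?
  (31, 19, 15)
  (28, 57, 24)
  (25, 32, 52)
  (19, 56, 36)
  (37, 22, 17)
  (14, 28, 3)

(15,19,31): 15+19 > 31 → valid
(24,28,57): 24+28 ≤ 57 → not valid
(25,32,52): 25+32 > 52 → valid
(19,36,56): 19+36 ≤ 56 → not valid
(17,22,37): 17+22 > 37 → valid
(3,14,28): 3+14 ≤ 28 → not valid
3 of the 6 triples form a triangle.

3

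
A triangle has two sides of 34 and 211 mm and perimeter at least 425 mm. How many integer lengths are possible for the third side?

65

Triangle inequality: 177 < x < 245. Perimeter ≥ 425 gives x ≥ 425 − 34 − 211 = 180.
So 180 ≤ x < 245; integers 180 through 244: 65 values.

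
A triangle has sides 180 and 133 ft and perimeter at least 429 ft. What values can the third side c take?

116 ≤ c < 313 ft

Triangle inequality alone gives 47 < c < 313.
The perimeter condition gives c ≥ 429 − 180 − 133 = 116.
Intersecting the two: 116 ≤ c < 313.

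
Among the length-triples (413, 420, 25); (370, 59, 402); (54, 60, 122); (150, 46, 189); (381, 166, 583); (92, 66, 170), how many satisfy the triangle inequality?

(25,413,420): 25+413 > 420 → valid
(59,370,402): 59+370 > 402 → valid
(54,60,122): 54+60 ≤ 122 → not valid
(46,150,189): 46+150 > 189 → valid
(166,381,583): 166+381 ≤ 583 → not valid
(66,92,170): 66+92 ≤ 170 → not valid
3 of the 6 triples form a triangle.

3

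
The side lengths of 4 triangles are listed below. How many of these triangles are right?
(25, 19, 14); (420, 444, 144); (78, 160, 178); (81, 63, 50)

2

(25,19,14): 14²+19² = 557 < 625 = 25² → obtuse
(420,444,144): 144²+420² = 197136 = 444² → right
(78,160,178): 78²+160² = 31684 = 178² → right
(81,63,50): 50²+63² = 6469 < 6561 = 81² → obtuse
2 of the 4 are right.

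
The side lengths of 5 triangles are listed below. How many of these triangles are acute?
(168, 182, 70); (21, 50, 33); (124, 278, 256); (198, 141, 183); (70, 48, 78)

3

(168,182,70): 70²+168² = 33124 = 182² → right
(21,50,33): 21²+33² = 1530 < 2500 = 50² → obtuse
(124,278,256): 124²+256² = 80912 > 77284 = 278² → acute
(198,141,183): 141²+183² = 53370 > 39204 = 198² → acute
(70,48,78): 48²+70² = 7204 > 6084 = 78² → acute
3 of the 5 are acute.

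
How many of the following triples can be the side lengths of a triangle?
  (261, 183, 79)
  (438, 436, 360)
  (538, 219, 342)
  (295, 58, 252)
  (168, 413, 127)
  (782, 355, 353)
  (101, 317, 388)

(79,183,261): 79+183 > 261 → valid
(360,436,438): 360+436 > 438 → valid
(219,342,538): 219+342 > 538 → valid
(58,252,295): 58+252 > 295 → valid
(127,168,413): 127+168 ≤ 413 → not valid
(353,355,782): 353+355 ≤ 782 → not valid
(101,317,388): 101+317 > 388 → valid
5 of the 7 triples form a triangle.

5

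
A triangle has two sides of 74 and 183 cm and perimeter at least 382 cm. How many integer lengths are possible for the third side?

132

Triangle inequality: 109 < x < 257. Perimeter ≥ 382 gives x ≥ 382 − 74 − 183 = 125.
So 125 ≤ x < 257; integers 125 through 256: 132 values.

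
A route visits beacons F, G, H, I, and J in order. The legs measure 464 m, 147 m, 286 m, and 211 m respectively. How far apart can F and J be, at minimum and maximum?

The maximum is all hops collinear in one direction: 464 + 147 + 286 + 211 = 1108.
The longest hop is 464; the others sum to 644. Since 464 ≤ 644, the path can fold back on itself completely, so the minimum distance is 0.

0 ≤ FJ ≤ 1108 m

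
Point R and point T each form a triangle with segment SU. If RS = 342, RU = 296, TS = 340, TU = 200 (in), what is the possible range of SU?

140 < SU < 540

From triangle RSU: |342 − 296| < SU < 342 + 296, i.e. 46 < SU < 638.
From triangle TSU: 140 < SU < 540.
Both must hold, so SU lies in the intersection.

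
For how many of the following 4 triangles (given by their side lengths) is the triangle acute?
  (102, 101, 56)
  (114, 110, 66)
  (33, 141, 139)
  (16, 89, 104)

3

(102,101,56): 56²+101² = 13337 > 10404 = 102² → acute
(114,110,66): 66²+110² = 16456 > 12996 = 114² → acute
(33,141,139): 33²+139² = 20410 > 19881 = 141² → acute
(16,89,104): 16²+89² = 8177 < 10816 = 104² → obtuse
3 of the 4 are acute.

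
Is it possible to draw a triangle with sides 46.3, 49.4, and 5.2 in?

Yes

The longest side is 49.4, and the other two sum to 51.5.
Since 51.5 > 49.4, the triangle inequality holds.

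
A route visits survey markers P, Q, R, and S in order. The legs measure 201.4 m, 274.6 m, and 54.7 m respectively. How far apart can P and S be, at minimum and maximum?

The maximum is all hops collinear in one direction: 201.4 + 274.6 + 54.7 = 530.7.
The longest hop is 274.6; the others sum to 256.1. Folding the others back against it leaves at least 274.6 − 256.1 = 18.5.

18.5 ≤ PS ≤ 530.7 m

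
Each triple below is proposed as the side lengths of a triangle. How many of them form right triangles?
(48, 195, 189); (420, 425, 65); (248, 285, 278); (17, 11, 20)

2

(48,195,189): 48²+189² = 38025 = 195² → right
(420,425,65): 65²+420² = 180625 = 425² → right
(248,285,278): 248²+278² = 138788 > 81225 = 285² → acute
(17,11,20): 11²+17² = 410 > 400 = 20² → acute
2 of the 4 are right.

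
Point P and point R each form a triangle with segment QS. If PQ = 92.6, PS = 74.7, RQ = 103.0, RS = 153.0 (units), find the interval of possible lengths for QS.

50.0 < QS < 167.3

From triangle PQS: |92.6 − 74.7| < QS < 92.6 + 74.7, i.e. 17.9 < QS < 167.3.
From triangle RQS: 50.0 < QS < 256.0.
Both must hold, so QS lies in the intersection.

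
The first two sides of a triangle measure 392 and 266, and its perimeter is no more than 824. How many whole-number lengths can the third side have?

Triangle inequality: 126 < x < 658. Perimeter ≤ 824 gives x ≤ 824 − 392 − 266 = 166.
So 126 < x ≤ 166; integers 127 through 166: 40 values.

40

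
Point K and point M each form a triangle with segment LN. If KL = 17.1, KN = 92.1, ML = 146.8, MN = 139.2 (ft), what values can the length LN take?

From triangle KLN: |17.1 − 92.1| < LN < 17.1 + 92.1, i.e. 75.0 < LN < 109.2.
From triangle MLN: 7.6 < LN < 286.0.
Both must hold, so LN lies in the intersection.

75.0 < LN < 109.2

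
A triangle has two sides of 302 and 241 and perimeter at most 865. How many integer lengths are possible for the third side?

Triangle inequality: 61 < x < 543. Perimeter ≤ 865 gives x ≤ 865 − 302 − 241 = 322.
So 61 < x ≤ 322; integers 62 through 322: 261 values.

261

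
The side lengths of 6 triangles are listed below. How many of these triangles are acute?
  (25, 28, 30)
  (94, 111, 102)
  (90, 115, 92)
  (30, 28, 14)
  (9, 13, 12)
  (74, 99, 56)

(25,28,30): 25²+28² = 1409 > 900 = 30² → acute
(94,111,102): 94²+102² = 19240 > 12321 = 111² → acute
(90,115,92): 90²+92² = 16564 > 13225 = 115² → acute
(30,28,14): 14²+28² = 980 > 900 = 30² → acute
(9,13,12): 9²+12² = 225 > 169 = 13² → acute
(74,99,56): 56²+74² = 8612 < 9801 = 99² → obtuse
5 of the 6 are acute.

5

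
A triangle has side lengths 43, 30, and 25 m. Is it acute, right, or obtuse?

obtuse

Compare the square of the longest side to the sum of squares of the other two: 25² + 30² = 1525 < 1849 = 43².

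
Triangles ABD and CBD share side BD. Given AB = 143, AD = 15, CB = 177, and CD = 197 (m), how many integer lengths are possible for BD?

From triangle ABD: 128 < BD < 158.
From triangle CBD: 20 < BD < 374.
Intersection: 128 < BD < 158, so integers 129 through 157: 29 values.

29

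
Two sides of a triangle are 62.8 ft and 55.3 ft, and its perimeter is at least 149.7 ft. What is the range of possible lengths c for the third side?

31.6 ≤ c < 118.1

Triangle inequality alone gives 7.5 < c < 118.1.
The perimeter condition gives c ≥ 149.7 − 62.8 − 55.3 = 31.6.
Intersecting the two: 31.6 ≤ c < 118.1.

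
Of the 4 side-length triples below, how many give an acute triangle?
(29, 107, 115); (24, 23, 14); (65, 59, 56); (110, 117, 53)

3

(29,107,115): 29²+107² = 12290 < 13225 = 115² → obtuse
(24,23,14): 14²+23² = 725 > 576 = 24² → acute
(65,59,56): 56²+59² = 6617 > 4225 = 65² → acute
(110,117,53): 53²+110² = 14909 > 13689 = 117² → acute
3 of the 4 are acute.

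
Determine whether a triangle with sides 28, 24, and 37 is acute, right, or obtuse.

Compare the square of the longest side to the sum of squares of the other two: 24² + 28² = 1360 < 1369 = 37².

obtuse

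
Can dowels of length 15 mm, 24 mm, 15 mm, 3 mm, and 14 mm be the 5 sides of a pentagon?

A pentagon exists iff every side is shorter than the sum of the others — equivalently, the longest side is less than the sum of the rest.
Longest side 24 < 47 (sum of the remaining 4), so yes.

Yes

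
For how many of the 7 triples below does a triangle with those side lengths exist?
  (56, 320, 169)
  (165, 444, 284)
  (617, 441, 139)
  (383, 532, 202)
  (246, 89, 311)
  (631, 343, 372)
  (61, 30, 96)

4

(56,169,320): 56+169 ≤ 320 → not valid
(165,284,444): 165+284 > 444 → valid
(139,441,617): 139+441 ≤ 617 → not valid
(202,383,532): 202+383 > 532 → valid
(89,246,311): 89+246 > 311 → valid
(343,372,631): 343+372 > 631 → valid
(30,61,96): 30+61 ≤ 96 → not valid
4 of the 7 triples form a triangle.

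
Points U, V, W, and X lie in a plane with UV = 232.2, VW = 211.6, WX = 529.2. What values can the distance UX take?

The maximum is all hops collinear in one direction: 232.2 + 211.6 + 529.2 = 973.0.
The longest hop is 529.2; the others sum to 443.8. Folding the others back against it leaves at least 529.2 − 443.8 = 85.4.

85.4 ≤ UX ≤ 973.0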